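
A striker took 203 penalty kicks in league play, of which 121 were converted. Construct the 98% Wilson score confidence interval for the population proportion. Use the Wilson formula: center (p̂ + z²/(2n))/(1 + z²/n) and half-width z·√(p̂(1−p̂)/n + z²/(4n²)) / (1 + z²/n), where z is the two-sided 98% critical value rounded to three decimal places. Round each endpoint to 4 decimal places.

Here p̂ = 121/203 = 0.59606 and z = 2.326 (z² = 5.410276).
1 + z²/n = 1.026652.
Center = (0.59606 + 0.013326)/1.026652 = 0.59357.
Radicand: p̂(1−p̂)/n + z²/(4n²) = 0.001186072 + 0.000032822 = 0.001218894.
Half-width = z·√(radicand)/denom = 2.326·0.034913/1.026652 = 0.07910.
Interval: 0.59357 ± 0.07910 → (0.5145, 0.6727).

(0.5145, 0.6727)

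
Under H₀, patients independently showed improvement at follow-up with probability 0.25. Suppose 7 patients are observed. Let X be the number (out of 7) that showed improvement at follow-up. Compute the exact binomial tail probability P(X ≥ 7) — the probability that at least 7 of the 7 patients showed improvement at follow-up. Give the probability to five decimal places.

P = 0.00006

X is binomial with n = 7 and p = 0.25.
P(X ≥ 7) = C(7,7)·0.25^7·0.75^0.
= 0.000061 = 0.00006.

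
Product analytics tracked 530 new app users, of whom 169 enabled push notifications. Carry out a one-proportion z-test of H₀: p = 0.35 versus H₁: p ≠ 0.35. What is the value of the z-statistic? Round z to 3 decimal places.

The sample proportion is 169/530 = 0.31887.
Under H₀, SE = √(p₀(1−p₀)/n) = √(0.35·0.65/530) = √0.000429245 = 0.020718.
z = (p̂ − p₀)/SE = (0.31887 − 0.35)/0.020718 = -1.503.

z = -1.503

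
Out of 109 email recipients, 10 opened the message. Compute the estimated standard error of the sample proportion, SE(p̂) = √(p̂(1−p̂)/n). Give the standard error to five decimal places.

SE = 0.02765

With x = 10 successes in n = 109, p̂ = 0.09174.
p̂(1−p̂) = 0.09174·0.90826 = 0.083324.
SE = √(0.083324/109) = √0.000764440 = 0.02765.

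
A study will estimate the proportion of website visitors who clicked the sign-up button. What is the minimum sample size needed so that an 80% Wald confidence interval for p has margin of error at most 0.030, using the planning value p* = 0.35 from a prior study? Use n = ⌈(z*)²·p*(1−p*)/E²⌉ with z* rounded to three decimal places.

n = 416

For 80% confidence, z* = 1.282.
p*(1−p*) = 0.2275.
Required n before rounding: 1.643524 × 0.2275 / 0.030² = 415.446.
Rounding up, n = 416.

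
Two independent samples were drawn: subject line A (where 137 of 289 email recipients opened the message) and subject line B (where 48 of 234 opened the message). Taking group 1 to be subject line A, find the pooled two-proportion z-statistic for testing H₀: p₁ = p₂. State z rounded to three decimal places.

z = 6.396

Sample proportions: p̂₁ = 137/289 = 0.47405 and p̂₂ = 48/234 = 0.20513.
Pooling: p̂ = 185/523 = 0.35373.
SE = √[p̂(1−p̂)(1/n₁+1/n₂)] = √[0.35373·0.64627·(1/289+1/234)] ≈ 0.042047.
z = 0.26892/0.042047 = 6.396.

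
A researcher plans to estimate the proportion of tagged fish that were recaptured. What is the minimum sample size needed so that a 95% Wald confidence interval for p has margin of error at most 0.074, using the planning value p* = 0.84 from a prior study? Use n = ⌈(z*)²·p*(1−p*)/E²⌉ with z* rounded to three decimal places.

z* = 1.960 at the 95% level.
p*(1−p*) = 0.84·0.16 = 0.1344.
Required n before rounding: 3.841600 × 0.1344 / 0.074² = 94.286.
⌈94.286⌉ = 95.

n = 95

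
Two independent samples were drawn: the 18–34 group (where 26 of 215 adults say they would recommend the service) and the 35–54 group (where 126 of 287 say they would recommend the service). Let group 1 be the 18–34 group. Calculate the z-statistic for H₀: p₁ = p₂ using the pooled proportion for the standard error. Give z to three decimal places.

p̂₁ = 26/215 = 0.12093, p̂₂ = 126/287 = 0.43902.
Pooled p̂ = (26+126)/(215+287) = 152/502 = 0.30279.
Pooled SE = √[0.2111078·0.00813548] ≈ 0.041442.
z = (p̂₁ − p̂₂)/SE = (0.12093 − 0.43902)/0.041442 = -0.31809/0.041442 = -7.676.

z = -7.676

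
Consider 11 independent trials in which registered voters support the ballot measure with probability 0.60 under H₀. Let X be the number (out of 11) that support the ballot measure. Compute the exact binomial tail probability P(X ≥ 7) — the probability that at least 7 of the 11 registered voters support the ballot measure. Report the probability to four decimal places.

P = 0.5328

X ~ Binomial(n=11, p=0.60).
P(X ≥ 7) = Σ_{j=7}^{11} C(11,j)·0.60^j·0.40^{11−j}.
= 0.236490 + 0.177367 + 0.088684 + 0.026605 + 0.003628 = 0.5328.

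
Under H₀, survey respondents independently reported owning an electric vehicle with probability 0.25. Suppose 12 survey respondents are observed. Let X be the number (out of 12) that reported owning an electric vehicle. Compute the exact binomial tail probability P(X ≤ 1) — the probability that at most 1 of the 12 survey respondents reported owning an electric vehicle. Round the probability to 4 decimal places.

P = 0.1584

X ~ Binomial(n=12, p=0.25).
P(X ≤ 1) = C(12,0)·0.25^0·0.75^12 + C(12,1)·0.25^1·0.75^11.
= 0.031676 + 0.126705 = 0.1584.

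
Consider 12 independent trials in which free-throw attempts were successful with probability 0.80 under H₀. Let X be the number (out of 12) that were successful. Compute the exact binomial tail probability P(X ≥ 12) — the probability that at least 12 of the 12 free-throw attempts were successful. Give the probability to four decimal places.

P = 0.0687

X is binomial with n = 12 and p = 0.80.
P(X ≥ 12) = C(12,12)·0.80^12·0.20^0.
= 0.068719 = 0.0687.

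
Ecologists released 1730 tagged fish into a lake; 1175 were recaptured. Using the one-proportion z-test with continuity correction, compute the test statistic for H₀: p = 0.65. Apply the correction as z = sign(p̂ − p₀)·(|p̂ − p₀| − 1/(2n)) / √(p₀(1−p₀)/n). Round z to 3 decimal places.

p̂ = 1175/1730 = 0.67919. p̂ − p₀ = 0.029191.
1/(2n) = 0.000289.
Corrected numerator: |0.029191| − 0.000289 = 0.028902.
SE₀ = √(0.65·0.35/1730) = 0.011467.
z = +0.028902/0.011467 = 2.520.

z = 2.520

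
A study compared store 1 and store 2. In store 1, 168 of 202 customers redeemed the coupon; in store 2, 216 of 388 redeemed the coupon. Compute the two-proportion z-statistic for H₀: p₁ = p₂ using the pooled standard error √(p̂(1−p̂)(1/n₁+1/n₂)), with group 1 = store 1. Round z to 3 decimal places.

z = 6.648

p̂₁ = 168/202 = 0.83168, p̂₂ = 216/388 = 0.55670.
Pooling: p̂ = 384/590 = 0.65085.
Pooled SE = √[0.2272450·0.00752781] ≈ 0.041360.
z = 0.27498/0.041360 = 6.648.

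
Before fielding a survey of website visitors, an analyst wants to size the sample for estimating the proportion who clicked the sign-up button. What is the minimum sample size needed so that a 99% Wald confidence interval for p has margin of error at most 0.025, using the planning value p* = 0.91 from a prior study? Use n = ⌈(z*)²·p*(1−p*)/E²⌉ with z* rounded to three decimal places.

z* = 2.576 at the 99% level.
p*(1−p*) = 0.0819.
Required n before rounding: 6.635776 × 0.0819 / 0.025² = 869.552.
Rounding up, n = 870.

n = 870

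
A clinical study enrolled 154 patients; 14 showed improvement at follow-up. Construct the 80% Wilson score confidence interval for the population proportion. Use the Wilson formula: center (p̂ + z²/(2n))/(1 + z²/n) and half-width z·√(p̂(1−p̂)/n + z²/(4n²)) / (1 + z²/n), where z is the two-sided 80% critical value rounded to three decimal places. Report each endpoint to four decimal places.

Here p̂ = 14/154 = 0.09091 and z = 1.282 (z² = 1.643524).
1 + z²/n = 1.010672.
Center = (0.09091 + 0.005336)/1.010672 = 0.09523.
Radicand: p̂(1−p̂)/n + z²/(4n²) = 0.000536653 + 0.000017325 = 0.000553978.
Half-width = 1.282·√0.000553978/1.010672 = 0.02986.
So the interval runs from 0.0654 to 0.1251.

(0.0654, 0.1251)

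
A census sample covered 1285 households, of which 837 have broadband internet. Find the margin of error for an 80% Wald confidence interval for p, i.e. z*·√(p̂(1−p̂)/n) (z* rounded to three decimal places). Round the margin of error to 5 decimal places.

ME = 0.01704

Sample proportion p̂ = 837/1285 = 0.65136.
Standard error of p̂: √(0.227090/1285) = √0.000176723 = 0.013294.
The 80% critical value is z* = 1.282.
So ME = 0.01704.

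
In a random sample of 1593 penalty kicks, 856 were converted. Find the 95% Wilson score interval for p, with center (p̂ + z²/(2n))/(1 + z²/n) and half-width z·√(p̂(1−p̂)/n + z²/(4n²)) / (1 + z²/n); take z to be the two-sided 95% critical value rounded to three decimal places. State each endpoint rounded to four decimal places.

Here p̂ = 856/1593 = 0.53735 and z = 1.960 (z² = 3.841600).
1 + z²/n = 1.002412.
Adjusted center: (0.53735 + z²/(2n))/1.002412 = 0.53726.
Radicand: p̂(1−p̂)/n + z²/(4n²) = 0.000156061 + 0.000000378 = 0.000156439.
Half-width = 1.960·√0.000156439/1.002412 = 0.02446.
CI: 0.53726 ± 0.02446 = (0.5128, 0.5617).

(0.5128, 0.5617)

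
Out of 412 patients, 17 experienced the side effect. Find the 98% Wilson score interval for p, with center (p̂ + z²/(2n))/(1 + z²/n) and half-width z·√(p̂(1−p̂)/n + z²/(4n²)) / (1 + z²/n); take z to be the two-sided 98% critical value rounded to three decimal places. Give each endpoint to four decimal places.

Here p̂ = 17/412 = 0.04126 and z = 2.326 (z² = 5.410276).
1 + z²/n = 1.013132.
Center = (0.04126 + 0.006566)/1.013132 = 0.04721.
Radicand: p̂(1−p̂)/n + z²/(4n²) = 0.000096018 + 0.000007968 = 0.000103986.
Half-width = 2.326·√0.000103986/1.013132 = 0.02341.
CI: 0.04721 ± 0.02341 = (0.0238, 0.0706).

(0.0238, 0.0706)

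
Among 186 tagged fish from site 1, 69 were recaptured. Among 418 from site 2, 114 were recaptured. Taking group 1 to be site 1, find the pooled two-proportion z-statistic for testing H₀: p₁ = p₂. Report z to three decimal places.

Sample proportions: p̂₁ = 69/186 = 0.37097 and p̂₂ = 114/418 = 0.27273.
Pooling: p̂ = 183/604 = 0.30298.
Pooled SE = √[0.2111832·0.00776869] ≈ 0.040505.
z = 0.09824/0.040505 = 2.425.

z = 2.425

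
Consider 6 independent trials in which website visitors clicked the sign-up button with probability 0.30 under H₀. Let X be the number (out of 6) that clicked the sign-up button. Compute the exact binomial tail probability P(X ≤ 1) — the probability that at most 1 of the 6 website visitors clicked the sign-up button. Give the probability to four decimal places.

P = 0.4202

X is binomial with n = 6 and p = 0.30.
P(X ≤ 1) = C(6,0)·0.30^0·0.70^6 + C(6,1)·0.30^1·0.70^5.
= 0.117649 + 0.302526 = 0.4202.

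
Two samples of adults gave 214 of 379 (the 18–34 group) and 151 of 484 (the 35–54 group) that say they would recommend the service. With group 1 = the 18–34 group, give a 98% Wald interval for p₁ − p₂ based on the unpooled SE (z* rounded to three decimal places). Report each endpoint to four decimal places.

(0.1758, 0.3295)

p̂₁ = 0.56464, p̂₂ = 0.31198, so the observed difference is 0.25266.
SE = √(0.000648605 + 0.000443491) = √0.001092096 = 0.033047.
The 98% critical value is z* = 2.326. Margin = 2.326·0.033047 = 0.07687.
So the interval runs from 0.1758 to 0.3295.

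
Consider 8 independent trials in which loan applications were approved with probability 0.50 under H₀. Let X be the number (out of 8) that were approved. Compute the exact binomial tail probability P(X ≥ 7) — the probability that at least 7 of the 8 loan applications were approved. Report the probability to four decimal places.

X is binomial with n = 8 and p = 0.50.
P(X ≥ 7) = C(8,7)·0.50^7·0.50^1 + C(8,8)·0.50^8·0.50^0.
= 0.031250 + 0.003906 = 0.0352.

P = 0.0352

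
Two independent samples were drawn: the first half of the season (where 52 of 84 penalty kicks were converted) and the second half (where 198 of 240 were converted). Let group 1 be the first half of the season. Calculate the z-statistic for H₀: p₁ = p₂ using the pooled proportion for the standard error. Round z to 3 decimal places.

p̂₁ = 52/84 = 0.61905, p̂₂ = 198/240 = 0.82500.
Pooling: p̂ = 250/324 = 0.77160.
Pooled SE = √[0.1762308·0.01607143] ≈ 0.053219.
z = (p̂₁ − p̂₂)/SE = (0.61905 − 0.82500)/0.053219 = -0.20595/0.053219 = -3.870.

z = -3.870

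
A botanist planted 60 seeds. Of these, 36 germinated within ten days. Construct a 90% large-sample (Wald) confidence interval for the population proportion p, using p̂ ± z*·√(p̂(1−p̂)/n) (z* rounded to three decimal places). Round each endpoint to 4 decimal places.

The sample proportion is 36/60 = 0.60000.
SE = √(p̂(1−p̂)/n) = √(0.240000/60) = 0.063246.
z* = 1.645 at the 90% level.
Margin of error: 1.645 × 0.063246 = 0.10404.
CI: 0.60000 ± 0.10404 = (0.4960, 0.7040).

(0.4960, 0.7040)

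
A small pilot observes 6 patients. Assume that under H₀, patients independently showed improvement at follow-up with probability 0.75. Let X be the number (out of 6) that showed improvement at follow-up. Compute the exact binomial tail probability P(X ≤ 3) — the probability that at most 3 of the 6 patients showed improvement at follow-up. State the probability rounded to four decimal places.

P = 0.1694

X is binomial with n = 6 and p = 0.75.
P(X ≤ 3) = C(6,0)·0.75^0·0.25^6 + C(6,1)·0.75^1·0.25^5 + C(6,2)·0.75^2·0.25^4 + C(6,3)·0.75^3·0.25^3.
= 0.000244 + 0.004395 + 0.032959 + 0.131836 = 0.1694.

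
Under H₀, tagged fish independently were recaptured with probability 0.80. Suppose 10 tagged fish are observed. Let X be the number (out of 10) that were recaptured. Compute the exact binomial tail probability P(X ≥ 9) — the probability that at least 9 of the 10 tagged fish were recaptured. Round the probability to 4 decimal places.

P = 0.3758

X ~ Binomial(n=10, p=0.80).
P(X ≥ 9) = C(10,9)·0.80^9·0.20^1 + C(10,10)·0.80^10·0.20^0.
= 0.268435 + 0.107374 = 0.3758.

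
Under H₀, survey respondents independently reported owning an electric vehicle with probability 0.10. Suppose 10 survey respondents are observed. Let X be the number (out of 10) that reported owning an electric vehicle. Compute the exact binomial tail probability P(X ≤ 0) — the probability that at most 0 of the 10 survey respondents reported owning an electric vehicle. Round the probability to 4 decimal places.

P = 0.3487

X is binomial with n = 10 and p = 0.10.
P(X ≤ 0) = C(10,0)·0.10^0·0.90^10.
= 0.348678 = 0.3487.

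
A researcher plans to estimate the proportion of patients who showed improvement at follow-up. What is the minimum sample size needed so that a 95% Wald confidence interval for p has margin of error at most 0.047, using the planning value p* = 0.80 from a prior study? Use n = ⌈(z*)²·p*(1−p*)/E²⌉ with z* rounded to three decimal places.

n = 279

z* = 1.960 at the 95% level.
p*(1−p*) = 0.1600.
Required n before rounding: 3.841600 × 0.1600 / 0.047² = 278.251.
Rounding up, n = 279.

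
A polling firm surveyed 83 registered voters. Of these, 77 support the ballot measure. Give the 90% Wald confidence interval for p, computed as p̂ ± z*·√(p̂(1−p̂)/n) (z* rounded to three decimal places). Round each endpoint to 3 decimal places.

The sample proportion is 77/83 = 0.92771.
SE(p̂) = √(0.92771·0.07229/83) = 0.028425.
For 90% confidence, z* = 1.645.
Margin = 1.645·0.028425 = 0.04676.
CI: 0.92771 ± 0.04676 = (0.881, 0.974).

(0.881, 0.974)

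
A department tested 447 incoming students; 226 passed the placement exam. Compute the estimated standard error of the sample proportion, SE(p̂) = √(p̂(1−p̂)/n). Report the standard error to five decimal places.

SE = 0.02365

With x = 226 successes in n = 447, p̂ = 0.50559.
p̂(1−p̂) = 0.50559·0.49441 = 0.249969.
SE = √(0.249969/447) = 0.02365.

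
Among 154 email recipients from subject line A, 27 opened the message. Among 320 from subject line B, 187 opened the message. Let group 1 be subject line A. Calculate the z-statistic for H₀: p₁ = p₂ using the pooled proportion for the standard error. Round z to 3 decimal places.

z = -8.381

p̂₁ = 27/154 = 0.17532, p̂₂ = 187/320 = 0.58437.
Pooling: p̂ = 214/474 = 0.45148.
SE = √[p̂(1−p̂)(1/n₁+1/n₂)] = √[0.45148·0.54852·(1/154+1/320)] ≈ 0.048806.
z = (p̂₁ − p̂₂)/SE = (0.17532 − 0.58437)/0.048806 = -0.40905/0.048806 = -8.381.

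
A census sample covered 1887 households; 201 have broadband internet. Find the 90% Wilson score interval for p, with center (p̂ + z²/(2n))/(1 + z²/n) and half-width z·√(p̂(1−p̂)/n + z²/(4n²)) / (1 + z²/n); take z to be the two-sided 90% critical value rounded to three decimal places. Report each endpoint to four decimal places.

p̂ = 201/1887 = 0.10652; z = 1.645, so z² = 2.706025.
1 + z²/n = 1.001434.
Adjusted center: (0.10652 + z²/(2n))/1.001434 = 0.10708.
Radicand: p̂(1−p̂)/n + z²/(4n²) = 0.000050436 + 0.000000190 = 0.000050626.
Half-width = z·√(radicand)/denom = 1.645·0.007115/1.001434 = 0.01169.
So the interval runs from 0.0954 to 0.1188.

(0.0954, 0.1188)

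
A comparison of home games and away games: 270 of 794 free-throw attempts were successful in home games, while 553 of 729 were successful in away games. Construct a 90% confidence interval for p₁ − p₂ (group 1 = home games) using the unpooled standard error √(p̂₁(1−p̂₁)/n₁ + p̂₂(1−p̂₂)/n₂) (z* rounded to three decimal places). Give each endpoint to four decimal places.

p̂₁ = 270/794 = 0.34005, p̂₂ = 553/729 = 0.75857; p̂₁ − p̂₂ = -0.41852.
SE = √(0.000282640 + 0.000251221) = √0.000533861 = 0.023105.
For 90% confidence, z* = 1.645. Margin = 1.645·0.023105 = 0.03801.
CI: -0.41852 ± 0.03801 = (-0.4565, -0.3805).

(-0.4565, -0.3805)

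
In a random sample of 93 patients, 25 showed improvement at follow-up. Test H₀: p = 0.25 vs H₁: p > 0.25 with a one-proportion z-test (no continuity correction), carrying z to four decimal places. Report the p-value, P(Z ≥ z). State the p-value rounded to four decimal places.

p-value = 0.3376

The sample proportion is 25/93 = 0.26882.
SE₀ = √(0.25·0.75/93) = 0.044901.
z = (p̂ − p₀)/SE = (25/93 − 0.25)/0.044901 ≈ 0.4191.
p-value = P(Z ≥ z) with z = 0.4191 → 0.3376.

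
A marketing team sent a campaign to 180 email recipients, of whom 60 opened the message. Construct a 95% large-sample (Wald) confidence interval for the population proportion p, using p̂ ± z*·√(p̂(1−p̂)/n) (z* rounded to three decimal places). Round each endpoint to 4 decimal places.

The sample proportion is 60/180 = 0.33333.
SE = √(p̂(1−p̂)/n) = √(0.222222/180) = 0.035136.
The 95% critical value is z* = 1.960.
Margin = 1.960·0.035136 = 0.06887.
So the interval runs from 0.2645 to 0.4022.

(0.2645, 0.4022)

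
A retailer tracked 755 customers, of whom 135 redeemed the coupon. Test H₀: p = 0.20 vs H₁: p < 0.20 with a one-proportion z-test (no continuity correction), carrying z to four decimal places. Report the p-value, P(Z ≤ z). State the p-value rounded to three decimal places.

p̂ = 135/755 = 0.17881.
SE₀ = √(0.20·0.80/755) = 0.014557.
Test statistic (full precision, shown to 4 dp): z = (135/755 − 0.20)/SE₀ ≈ -1.4557.
From the standard normal, P(Z ≤ z) = 0.073.

p-value = 0.073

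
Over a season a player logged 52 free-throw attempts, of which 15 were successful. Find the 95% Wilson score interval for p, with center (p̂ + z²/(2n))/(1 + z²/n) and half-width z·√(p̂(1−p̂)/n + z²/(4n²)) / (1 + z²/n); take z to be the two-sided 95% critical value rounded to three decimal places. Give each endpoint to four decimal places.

Here p̂ = 15/52 = 0.28846 and z = 1.960 (z² = 3.841600).
Denominator 1 + z²/n = 1 + 3.841600/52 = 1.073877.
Adjusted center: (0.28846 + z²/(2n))/1.073877 = 0.30301.
Radicand: p̂(1−p̂)/n + z²/(4n²) = 0.003947144 + 0.000355178 = 0.004302322.
Half-width = 1.960·√0.004302322/1.073877 = 0.11972.
So the interval runs from 0.1833 to 0.4227.

(0.1833, 0.4227)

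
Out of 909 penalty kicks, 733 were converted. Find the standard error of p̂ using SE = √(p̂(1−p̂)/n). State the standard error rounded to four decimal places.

SE = 0.0131

p̂ = 733/909 = 0.80638.
p̂(1−p̂) = 0.156131.
SE = √(0.156131/909) = 0.0131.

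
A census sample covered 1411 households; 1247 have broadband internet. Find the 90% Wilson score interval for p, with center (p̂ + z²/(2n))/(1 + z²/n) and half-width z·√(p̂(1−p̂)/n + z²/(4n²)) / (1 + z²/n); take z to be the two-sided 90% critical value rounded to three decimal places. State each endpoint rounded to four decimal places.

(0.8690, 0.8971)

p̂ = 1247/1411 = 0.88377; z = 1.645, so z² = 2.706025.
Denominator 1 + z²/n = 1 + 2.706025/1411 = 1.001918.
Center = (0.88377 + 0.000959)/1.001918 = 0.88304.
Radicand: p̂(1−p̂)/n + z²/(4n²) = 0.000072800 + 0.000000340 = 0.000073140.
Half-width = 1.645·√0.000073140/1.001918 = 0.01404.
So the interval runs from 0.8690 to 0.8971.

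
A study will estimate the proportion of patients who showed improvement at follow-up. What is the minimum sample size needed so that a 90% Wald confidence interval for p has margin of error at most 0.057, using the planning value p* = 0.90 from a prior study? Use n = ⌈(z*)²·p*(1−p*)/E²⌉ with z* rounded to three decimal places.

n = 75

For 90% confidence, z* = 1.645.
p*(1−p*) = 0.90·0.10 = 0.0900.
Required n before rounding: 2.706025 × 0.0900 / 0.057² = 74.959.
Rounding up, n = 75.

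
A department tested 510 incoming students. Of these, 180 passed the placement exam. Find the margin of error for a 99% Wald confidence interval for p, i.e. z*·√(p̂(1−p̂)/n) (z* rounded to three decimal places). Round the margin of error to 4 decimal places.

The sample proportion is 180/510 = 0.35294.
SE(p̂) = √(0.35294·0.64706/510) = 0.021161.
z* = 2.576 at the 99% level.
ME = 2.576·0.021161 = 0.0545.

ME = 0.0545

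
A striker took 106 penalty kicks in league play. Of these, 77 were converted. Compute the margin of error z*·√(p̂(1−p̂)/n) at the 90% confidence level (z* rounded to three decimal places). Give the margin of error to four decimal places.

p̂ = 77/106 = 0.72642.
SE(p̂) = √(0.72642·0.27358/106) = 0.043300.
z* = 1.645 at the 90% level.
Margin of error = z*·SE = 1.645 × 0.043300 = 0.0712.

ME = 0.0712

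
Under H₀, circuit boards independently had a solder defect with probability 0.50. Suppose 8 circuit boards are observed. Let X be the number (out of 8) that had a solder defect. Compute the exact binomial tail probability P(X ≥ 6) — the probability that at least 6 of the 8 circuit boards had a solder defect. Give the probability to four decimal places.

P = 0.1445

X ~ Binomial(n=8, p=0.50).
P(X ≥ 6) = C(8,6)·0.50^6·0.50^2 + C(8,7)·0.50^7·0.50^1 + C(8,8)·0.50^8·0.50^0.
= 0.109375 + 0.031250 + 0.003906 = 0.1445.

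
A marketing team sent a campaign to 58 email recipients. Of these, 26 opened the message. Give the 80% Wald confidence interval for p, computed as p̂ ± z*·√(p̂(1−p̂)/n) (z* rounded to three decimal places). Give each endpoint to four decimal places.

(0.3646, 0.5320)

With x = 26 successes in n = 58, p̂ = 0.44828.
Standard error of p̂: √(0.247325/58) = √0.004264217 = 0.065301.
For 80% confidence, z* = 1.282.
Margin = 1.282·0.065301 = 0.08372.
So the interval runs from 0.3646 to 0.5320.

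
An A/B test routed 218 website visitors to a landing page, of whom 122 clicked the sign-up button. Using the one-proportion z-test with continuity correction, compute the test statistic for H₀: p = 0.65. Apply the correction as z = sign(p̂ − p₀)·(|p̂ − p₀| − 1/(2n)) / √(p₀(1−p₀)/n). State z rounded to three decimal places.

p̂ = 122/218 = 0.55963. p̂ − p₀ = -0.090367.
Continuity correction 1/(2n) = 1/436 = 0.002294.
Corrected numerator: |-0.090367| − 0.002294 = 0.088073.
Under H₀, SE = √(p₀(1−p₀)/n) = √(0.65·0.35/218) = √0.001043578 = 0.032304.
z = (−)0.088073/0.032304 = -2.726.

z = -2.726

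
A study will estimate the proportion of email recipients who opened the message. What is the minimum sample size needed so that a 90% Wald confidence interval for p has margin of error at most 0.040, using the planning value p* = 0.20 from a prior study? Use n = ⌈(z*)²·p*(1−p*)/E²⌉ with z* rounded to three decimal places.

n = 271

For 90% confidence, z* = 1.645.
p*(1−p*) = 0.20·0.80 = 0.1600.
(z*)²·p*(1−p*)/E² = 2.706025·0.1600/0.001600 = 270.603.
⌈270.603⌉ = 271.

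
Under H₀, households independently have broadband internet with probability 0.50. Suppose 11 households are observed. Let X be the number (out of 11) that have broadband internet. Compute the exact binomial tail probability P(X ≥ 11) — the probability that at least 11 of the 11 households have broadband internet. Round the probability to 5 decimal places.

X ~ Binomial(n=11, p=0.50).
P(X ≥ 11) = C(11,11)·0.50^11·0.50^0.
= 0.000488 = 0.00049.

P = 0.00049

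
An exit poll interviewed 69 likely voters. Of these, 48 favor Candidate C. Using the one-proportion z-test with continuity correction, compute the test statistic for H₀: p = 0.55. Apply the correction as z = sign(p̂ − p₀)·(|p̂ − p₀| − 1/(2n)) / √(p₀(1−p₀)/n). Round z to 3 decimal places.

The sample proportion is 48/69 = 0.69565. p̂ − p₀ = 0.145652.
1/(2n) = 0.007246.
Corrected numerator: |0.145652| − 0.007246 = 0.138406.
Null standard error: √(0.55·0.45/69) = √0.003586957 = 0.059891.
z = (+)0.138406/0.059891 = 2.311.

z = 2.311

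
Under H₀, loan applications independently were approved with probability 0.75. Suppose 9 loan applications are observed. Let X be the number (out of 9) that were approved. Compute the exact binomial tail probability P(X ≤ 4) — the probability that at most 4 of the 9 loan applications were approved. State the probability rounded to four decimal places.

P = 0.0489

X is binomial with n = 9 and p = 0.75.
P(X ≤ 4) = Σ_{j=0}^{4} C(9,j)·0.75^j·0.25^{9−j}.
= 0.000004 + 0.000103 + 0.001236 + 0.008652 + 0.038933 = 0.0489.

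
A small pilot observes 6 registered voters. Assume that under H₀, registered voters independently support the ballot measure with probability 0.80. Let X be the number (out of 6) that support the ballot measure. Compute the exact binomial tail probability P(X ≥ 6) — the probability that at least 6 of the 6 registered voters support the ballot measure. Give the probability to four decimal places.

X ~ Binomial(n=6, p=0.80).
P(X ≥ 6) = C(6,6)·0.80^6·0.20^0.
= 0.262144 = 0.2621.

P = 0.2621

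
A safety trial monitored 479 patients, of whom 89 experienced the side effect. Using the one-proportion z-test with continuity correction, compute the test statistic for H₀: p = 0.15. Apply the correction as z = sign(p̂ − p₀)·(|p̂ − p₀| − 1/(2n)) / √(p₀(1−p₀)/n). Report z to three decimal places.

The sample proportion is 89/479 = 0.18580. p̂ − p₀ = 0.035804.
Continuity correction 1/(2n) = 1/958 = 0.001044.
Corrected numerator: |0.035804| − 0.001044 = 0.034760.
Null standard error: √(0.15·0.85/479) = √0.000266180 = 0.016315.
z = (+)0.034760/0.016315 = 2.131.

z = 2.131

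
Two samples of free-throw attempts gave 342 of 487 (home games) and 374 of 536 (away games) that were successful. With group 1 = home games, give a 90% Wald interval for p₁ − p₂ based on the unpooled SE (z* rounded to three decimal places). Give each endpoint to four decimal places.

(-0.0427, 0.0517)

p̂₁ = 0.70226, p̂₂ = 0.69776, so the observed difference is 0.00450.
SE = √(0.000429346 + 0.000393452) = √0.000822798 = 0.028684.
The 90% critical value is z* = 1.645. Margin of error = 0.04719.
CI: 0.00450 ± 0.04719 = (-0.0427, 0.0517).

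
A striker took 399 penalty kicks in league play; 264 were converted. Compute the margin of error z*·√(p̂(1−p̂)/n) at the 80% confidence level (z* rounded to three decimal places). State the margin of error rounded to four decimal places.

ME = 0.0304

With x = 264 successes in n = 399, p̂ = 0.66165.
Standard error of p̂: √(0.223868/399) = √0.000561073 = 0.023687.
z* = 1.282 at the 80% level.
ME = 1.282·0.023687 = 0.0304.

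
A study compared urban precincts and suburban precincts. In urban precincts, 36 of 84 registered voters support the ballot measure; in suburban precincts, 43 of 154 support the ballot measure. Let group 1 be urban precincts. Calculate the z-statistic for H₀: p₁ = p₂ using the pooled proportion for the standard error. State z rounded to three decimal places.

p̂₁ = 36/84 = 0.42857, p̂₂ = 43/154 = 0.27922.
Pooled p̂ = (36+43)/(84+154) = 79/238 = 0.33193.
SE = √[p̂(1−p̂)(1/n₁+1/n₂)] = √[0.33193·0.66807·(1/84+1/154)] ≈ 0.063874.
z = (p̂₁ − p̂₂)/SE = (0.42857 − 0.27922)/0.063874 = 0.14935/0.063874 = 2.338.

z = 2.338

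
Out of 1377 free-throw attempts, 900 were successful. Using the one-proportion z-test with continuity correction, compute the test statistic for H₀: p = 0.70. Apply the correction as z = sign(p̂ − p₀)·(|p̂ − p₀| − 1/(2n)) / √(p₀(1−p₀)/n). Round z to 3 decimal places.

z = -3.728

The sample proportion is 900/1377 = 0.65359. p̂ − p₀ = -0.046405.
Continuity correction 1/(2n) = 1/2754 = 0.000363.
Corrected numerator: |-0.046405| − 0.000363 = 0.046042.
SE₀ = √(0.70·0.30/1377) = 0.012349.
z = −0.046042/0.012349 = -3.728.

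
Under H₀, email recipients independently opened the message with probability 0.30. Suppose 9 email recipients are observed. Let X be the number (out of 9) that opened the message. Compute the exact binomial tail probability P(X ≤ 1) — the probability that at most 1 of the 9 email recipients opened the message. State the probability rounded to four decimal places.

P = 0.1960

X is binomial with n = 9 and p = 0.30.
P(X ≤ 1) = C(9,0)·0.30^0·0.70^9 + C(9,1)·0.30^1·0.70^8.
= 0.040354 + 0.155650 = 0.1960.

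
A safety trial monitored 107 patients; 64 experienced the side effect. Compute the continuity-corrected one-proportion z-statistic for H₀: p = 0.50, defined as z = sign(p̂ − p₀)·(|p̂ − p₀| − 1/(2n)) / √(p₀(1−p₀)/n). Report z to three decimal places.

p̂ = 64/107 = 0.59813. p̂ − p₀ = 0.098131.
Continuity correction 1/(2n) = 1/214 = 0.004673.
Corrected numerator: |0.098131| − 0.004673 = 0.093458.
Under H₀, SE = √(p₀(1−p₀)/n) = √(0.50·0.50/107) = √0.002336449 = 0.048337.
z = +0.093458/0.048337 = 1.933.

z = 1.933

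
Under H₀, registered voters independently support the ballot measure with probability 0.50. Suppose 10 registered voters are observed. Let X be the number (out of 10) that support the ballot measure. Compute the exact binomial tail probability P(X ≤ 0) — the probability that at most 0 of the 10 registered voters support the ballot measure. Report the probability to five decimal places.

X is binomial with n = 10 and p = 0.50.
P(X ≤ 0) = C(10,0)·0.50^0·0.50^10.
= 0.000977 = 0.00098.

P = 0.00098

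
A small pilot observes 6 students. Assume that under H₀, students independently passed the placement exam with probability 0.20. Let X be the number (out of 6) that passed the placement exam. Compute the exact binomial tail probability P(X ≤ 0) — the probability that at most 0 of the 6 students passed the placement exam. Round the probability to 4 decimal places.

X ~ Binomial(n=6, p=0.20).
P(X ≤ 0) = C(6,0)·0.20^0·0.80^6.
= 0.262144 = 0.2621.

P = 0.2621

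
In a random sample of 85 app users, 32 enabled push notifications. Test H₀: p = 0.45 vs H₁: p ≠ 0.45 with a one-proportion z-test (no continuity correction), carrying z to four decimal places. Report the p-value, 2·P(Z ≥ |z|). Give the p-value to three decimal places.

p̂ = 32/85 = 0.37647.
SE₀ = √(0.45·0.55/85) = 0.053961.
Test statistic (full precision, shown to 4 dp): z = (32/85 − 0.45)/SE₀ ≈ -1.3626.
p-value = 2·P(Z ≥ |z|) with z = -1.3626 → 0.173.

p-value = 0.173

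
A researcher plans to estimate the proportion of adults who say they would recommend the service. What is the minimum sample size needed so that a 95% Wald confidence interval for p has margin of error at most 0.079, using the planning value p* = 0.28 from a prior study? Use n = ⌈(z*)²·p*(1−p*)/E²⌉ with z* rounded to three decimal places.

n = 125

The 95% critical value is z* = 1.960.
p*(1−p*) = 0.28·0.72 = 0.2016.
Required n before rounding: 3.841600 × 0.2016 / 0.079² = 124.093.
⌈124.093⌉ = 125.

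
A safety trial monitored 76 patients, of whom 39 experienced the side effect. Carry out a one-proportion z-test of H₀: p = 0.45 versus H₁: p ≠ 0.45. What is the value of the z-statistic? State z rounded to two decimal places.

p̂ = 39/76 = 0.51316.
SE₀ = √(0.45·0.55/76) = 0.057066.
z = (p̂ − p₀)/SE = (0.51316 − 0.45)/0.057066 = 1.11.

z = 1.11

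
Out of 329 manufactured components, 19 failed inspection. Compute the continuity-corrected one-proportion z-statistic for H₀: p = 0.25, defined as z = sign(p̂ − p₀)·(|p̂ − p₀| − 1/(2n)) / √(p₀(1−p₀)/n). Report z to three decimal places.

z = -7.989

With x = 19 successes in n = 329, p̂ = 0.05775. p̂ − p₀ = -0.192249.
Continuity correction 1/(2n) = 1/658 = 0.001520.
Corrected numerator: |-0.192249| − 0.001520 = 0.190729.
Under H₀, SE = √(p₀(1−p₀)/n) = √(0.25·0.75/329) = √0.000569909 = 0.023873.
z = (−)0.190729/0.023873 = -7.989.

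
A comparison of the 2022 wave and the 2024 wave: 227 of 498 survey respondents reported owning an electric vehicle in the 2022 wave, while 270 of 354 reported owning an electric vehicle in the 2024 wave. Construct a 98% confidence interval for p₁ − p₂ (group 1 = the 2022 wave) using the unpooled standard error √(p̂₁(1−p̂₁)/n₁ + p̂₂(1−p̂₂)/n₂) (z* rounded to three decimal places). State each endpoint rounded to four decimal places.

p̂₁ = 227/498 = 0.45582, p̂₂ = 270/354 = 0.76271; p̂₁ − p̂₂ = -0.30689.
SE = √(0.000498089 + 0.000511250) = √0.001009339 = 0.031770.
For 98% confidence, z* = 2.326. Margin = 2.326·0.031770 = 0.07390.
CI: -0.30689 ± 0.07390 = (-0.3808, -0.2330).

(-0.3808, -0.2330)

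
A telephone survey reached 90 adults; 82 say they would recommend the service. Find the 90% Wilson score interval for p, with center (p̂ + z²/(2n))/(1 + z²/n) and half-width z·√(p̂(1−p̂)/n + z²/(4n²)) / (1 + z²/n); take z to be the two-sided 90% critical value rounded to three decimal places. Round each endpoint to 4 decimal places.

p̂ = 82/90 = 0.91111; z = 1.645, so z² = 2.706025.
Denominator 1 + z²/n = 1 + 2.706025/90 = 1.030067.
Adjusted center: (0.91111 + z²/(2n))/1.030067 = 0.89911.
Radicand: p̂(1−p̂)/n + z²/(4n²) = 0.000899863 + 0.000083519 = 0.000983382.
Half-width = 1.645·√0.000983382/1.030067 = 0.05008.
CI: 0.89911 ± 0.05008 = (0.8490, 0.9492).

(0.8490, 0.9492)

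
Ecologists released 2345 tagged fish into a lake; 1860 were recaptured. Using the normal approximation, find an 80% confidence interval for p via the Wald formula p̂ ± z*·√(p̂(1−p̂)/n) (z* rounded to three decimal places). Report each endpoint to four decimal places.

With x = 1860 successes in n = 2345, p̂ = 0.79318.
SE(p̂) = √(0.79318·0.20682/2345) = 0.008364.
The 80% critical value is z* = 1.282.
Margin = 1.282·0.008364 = 0.01072.
Interval: 0.79318 ± 0.01072 → (0.7825, 0.8039).

(0.7825, 0.8039)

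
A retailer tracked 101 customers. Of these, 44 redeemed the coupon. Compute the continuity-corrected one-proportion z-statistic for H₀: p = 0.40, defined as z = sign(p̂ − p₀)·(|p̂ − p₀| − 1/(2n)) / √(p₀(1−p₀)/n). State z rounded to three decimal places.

z = 0.630

p̂ = 44/101 = 0.43564. p̂ − p₀ = 0.035644.
Continuity correction 1/(2n) = 1/202 = 0.004950.
Corrected numerator: |0.035644| − 0.004950 = 0.030694.
Null standard error: √(0.40·0.60/101) = √0.002376238 = 0.048747.
z = +0.030694/0.048747 = 0.630.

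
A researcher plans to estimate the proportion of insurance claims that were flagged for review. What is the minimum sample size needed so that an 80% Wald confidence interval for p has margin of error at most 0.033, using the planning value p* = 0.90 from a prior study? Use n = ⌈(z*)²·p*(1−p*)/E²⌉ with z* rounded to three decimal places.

n = 136

z* = 1.282 at the 80% level.
p*(1−p*) = 0.90·0.10 = 0.0900.
(z*)²·p*(1−p*)/E² = 1.643524·0.0900/0.001089 = 135.828.
⌈135.828⌉ = 136.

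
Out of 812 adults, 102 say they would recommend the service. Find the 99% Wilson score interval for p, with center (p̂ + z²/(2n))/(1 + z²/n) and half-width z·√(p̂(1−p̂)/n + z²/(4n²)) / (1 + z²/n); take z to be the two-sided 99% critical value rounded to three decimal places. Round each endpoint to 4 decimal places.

(0.0987, 0.1586)

p̂ = 102/812 = 0.12562; z = 2.576, so z² = 6.635776.
Denominator 1 + z²/n = 1 + 6.635776/812 = 1.008172.
Center = (0.12562 + 0.004086)/1.008172 = 0.12865.
Radicand: p̂(1−p̂)/n + z²/(4n²) = 0.000135267 + 0.000002516 = 0.000137783.
Half-width = z·√(radicand)/denom = 2.576·0.011738/1.008172 = 0.02999.
Interval: 0.12865 ± 0.02999 → (0.0987, 0.1586).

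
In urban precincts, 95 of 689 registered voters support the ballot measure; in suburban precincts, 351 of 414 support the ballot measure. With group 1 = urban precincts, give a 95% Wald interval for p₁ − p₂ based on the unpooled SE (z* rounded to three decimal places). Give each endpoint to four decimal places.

(-0.7531, -0.6668)

p̂₁ = 95/689 = 0.13788, p̂₂ = 351/414 = 0.84783; p̂₁ − p̂₂ = -0.70995.
Unpooled SE = √(p̂₁(1−p̂₁)/n₁ + p̂₂(1−p̂₂)/n₂) = √(0.000172525 + 0.000311635) = 0.022004.
z* = 1.960 at the 95% level. Margin = 1.960·0.022004 = 0.04313.
Interval: -0.70995 ± 0.04313 → (-0.7531, -0.6668).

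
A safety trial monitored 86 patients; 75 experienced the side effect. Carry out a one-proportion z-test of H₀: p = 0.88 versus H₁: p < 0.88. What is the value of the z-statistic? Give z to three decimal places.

z = -0.226

The sample proportion is 75/86 = 0.87209.
SE₀ = √(0.88·0.12/86) = 0.035042.
z = (p̂ − p₀)/SE = (0.87209 − 0.88)/0.035042 = -0.226.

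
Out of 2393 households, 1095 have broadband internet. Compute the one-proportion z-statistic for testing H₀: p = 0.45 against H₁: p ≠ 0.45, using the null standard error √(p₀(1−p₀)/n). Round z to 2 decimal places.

z = 0.75

Sample proportion p̂ = 1095/2393 = 0.45758.
Under H₀, SE = √(p₀(1−p₀)/n) = √(0.45·0.55/2393) = √0.000103427 = 0.010170.
z = (0.45758 − 0.45)/0.010170 = 0.00758/0.010170 = 0.75.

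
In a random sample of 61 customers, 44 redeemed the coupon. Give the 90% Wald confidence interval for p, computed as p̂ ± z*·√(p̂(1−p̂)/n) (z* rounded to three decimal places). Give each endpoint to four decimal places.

Sample proportion p̂ = 44/61 = 0.72131.
SE(p̂) = √(0.72131·0.27869/61) = 0.057406.
For 90% confidence, z* = 1.645.
Margin of error: 1.645 × 0.057406 = 0.09443.
So the interval runs from 0.6269 to 0.8157.

(0.6269, 0.8157)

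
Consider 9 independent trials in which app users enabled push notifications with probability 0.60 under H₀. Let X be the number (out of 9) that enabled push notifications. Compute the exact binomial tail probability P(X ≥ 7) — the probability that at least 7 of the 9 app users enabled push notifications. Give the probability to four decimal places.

P = 0.2318

X ~ Binomial(n=9, p=0.60).
P(X ≥ 7) = C(9,7)·0.60^7·0.40^2 + C(9,8)·0.60^8·0.40^1 + C(9,9)·0.60^9·0.40^0.
= 0.161243 + 0.060466 + 0.010078 = 0.2318.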